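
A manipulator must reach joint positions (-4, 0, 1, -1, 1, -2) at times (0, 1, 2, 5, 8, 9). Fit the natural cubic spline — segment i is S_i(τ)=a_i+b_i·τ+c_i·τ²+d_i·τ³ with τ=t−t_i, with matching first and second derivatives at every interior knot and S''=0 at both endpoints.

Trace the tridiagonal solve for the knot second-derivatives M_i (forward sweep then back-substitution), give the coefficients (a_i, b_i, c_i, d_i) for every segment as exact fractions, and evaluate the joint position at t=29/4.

  seg 0: a=-4 b=3766/803 c=0 d=-554/803
  seg 1: a=0 b=2104/803 c=-1662/803 d=361/803
  seg 2: a=1 b=-137/803 c=-579/803 d=4016/21681
  seg 3: a=-1 b=405/803 c=2279/2409 d=-586/1971
  seg 4: a=1 b=-1483/803 c=-1389/803 d=463/803
S(29/4) = 39509/25696

Δ: Δ0=4, Δ1=1, Δ2=-2/3, Δ3=2/3, Δ4=-3
row 1: diag=4, rhs=-18; c'=1/4, d'=-9/2
row 2: denom=8−1·1/4=31/4; d'=(-10−1·-9/2)/(31/4)=-22/31
row 3: denom=12−3·12/31=336/31; d'=(8−3·-22/31)/(336/31)=157/168
row 4: denom=8−3·31/112=803/112; d'=(-22−3·157/168)/(803/112)=-2778/803
back: M4=-2778/803
back: M3=157/168−31/112·-2778/803=4558/2409
back: M2=-22/31−12/31·4558/2409=-1158/803
back: M1=-9/2−1/4·-1158/803=-3324/803
M: M0=0, M1=-3324/803, M2=-1158/803, M3=4558/2409, M4=-2778/803, M5=0
seg 0: a=-4, c=M0/2=0, d=(M1−M0)/(6·1)=-554/803, b=Δ0−h0·(2M0+M1)/6=3766/803
seg 1: a=0, c=M1/2=-1662/803, d=(M2−M1)/(6·1)=361/803, b=Δ1−h1·(2M1+M2)/6=2104/803
seg 2: a=1, c=M2/2=-579/803, d=(M3−M2)/(6·3)=4016/21681, b=Δ2−h2·(2M2+M3)/6=-137/803
seg 3: a=-1, c=M3/2=2279/2409, d=(M4−M3)/(6·3)=-586/1971, b=Δ3−h3·(2M3+M4)/6=405/803
seg 4: a=1, c=M4/2=-1389/803, d=(M5−M4)/(6·1)=463/803, b=Δ4−h4·(2M4+M5)/6=-1483/803
t_q=29/4 → seg 3, τ=9/4; S=-1+405/803·τ+2279/2409·τ²+-586/1971·τ³=39509/25696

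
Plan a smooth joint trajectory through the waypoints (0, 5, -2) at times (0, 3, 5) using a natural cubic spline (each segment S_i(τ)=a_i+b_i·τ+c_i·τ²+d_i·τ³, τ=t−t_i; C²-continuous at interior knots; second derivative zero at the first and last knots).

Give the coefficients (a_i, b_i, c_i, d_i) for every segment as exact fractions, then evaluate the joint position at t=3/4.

Δ: Δ0=5/3, Δ1=-7/2
row 1: diag=10, rhs=-31; c'=1/5, d'=-31/10
back: M1=-31/10
M: M0=0, M1=-31/10, M2=0
seg 0: a=0, c=M0/2=0, d=(M1−M0)/(6·3)=-31/180, b=Δ0−h0·(2M0+M1)/6=193/60
seg 1: a=5, c=M1/2=-31/20, d=(M2−M1)/(6·2)=31/120, b=Δ1−h1·(2M1+M2)/6=-43/30
t_q=3/4 → seg 0, τ=3/4; S=0+193/60·τ+0·τ²+-31/180·τ³=599/256

  seg 0: a=0 b=193/60 c=0 d=-31/180
  seg 1: a=5 b=-43/30 c=-31/20 d=31/120
S(3/4) = 599/256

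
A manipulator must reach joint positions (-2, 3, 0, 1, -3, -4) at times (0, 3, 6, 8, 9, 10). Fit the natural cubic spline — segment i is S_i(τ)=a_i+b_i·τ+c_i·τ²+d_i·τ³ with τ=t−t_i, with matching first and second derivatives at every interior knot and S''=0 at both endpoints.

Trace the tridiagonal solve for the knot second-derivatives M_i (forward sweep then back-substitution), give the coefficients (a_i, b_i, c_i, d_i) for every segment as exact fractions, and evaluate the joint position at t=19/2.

Δ: Δ0=5/3, Δ1=-1, Δ2=1/2, Δ3=-4, Δ4=-1
row 1: diag=12, rhs=-16; c'=1/4, d'=-4/3
row 2: denom=10−3·1/4=37/4; d'=(9−3·-4/3)/(37/4)=52/37
row 3: denom=6−2·8/37=206/37; d'=(-27−2·52/37)/(206/37)=-1103/206
row 4: denom=4−1·37/206=787/206; d'=(18−1·-1103/206)/(787/206)=4811/787
back: M4=4811/787
back: M3=-1103/206−37/206·4811/787=-5078/787
back: M2=52/37−8/37·-5078/787=2204/787
back: M1=-4/3−1/4·2204/787=-4801/2361
M: M0=0, M1=-4801/2361, M2=2204/787, M3=-5078/787, M4=4811/787, M5=0
seg 0: a=-2, c=M0/2=0, d=(M1−M0)/(6·3)=-4801/42498, b=Δ0−h0·(2M0+M1)/6=12671/4722
seg 1: a=3, c=M1/2=-4801/4722, d=(M2−M1)/(6·3)=11413/42498, b=Δ1−h1·(2M1+M2)/6=-866/2361
seg 2: a=0, c=M2/2=1102/787, d=(M3−M2)/(6·2)=-3641/4722, b=Δ2−h2·(2M2+M3)/6=3701/4722
seg 3: a=1, c=M3/2=-2539/787, d=(M4−M3)/(6·1)=9889/4722, b=Δ3−h3·(2M3+M4)/6=-13543/4722
seg 4: a=-3, c=M4/2=4811/1574, d=(M5−M4)/(6·1)=-4811/4722, b=Δ4−h4·(2M4+M5)/6=-7172/2361
t_q=19/2 → seg 4, τ=1/2; S=-3+-7172/2361·τ+4811/1574·τ²+-4811/4722·τ³=-48883/12592

  seg 0: a=-2 b=12671/4722 c=0 d=-4801/42498
  seg 1: a=3 b=-866/2361 c=-4801/4722 d=11413/42498
  seg 2: a=0 b=3701/4722 c=1102/787 d=-3641/4722
  seg 3: a=1 b=-13543/4722 c=-2539/787 d=9889/4722
  seg 4: a=-3 b=-7172/2361 c=4811/1574 d=-4811/4722
S(19/2) = -48883/12592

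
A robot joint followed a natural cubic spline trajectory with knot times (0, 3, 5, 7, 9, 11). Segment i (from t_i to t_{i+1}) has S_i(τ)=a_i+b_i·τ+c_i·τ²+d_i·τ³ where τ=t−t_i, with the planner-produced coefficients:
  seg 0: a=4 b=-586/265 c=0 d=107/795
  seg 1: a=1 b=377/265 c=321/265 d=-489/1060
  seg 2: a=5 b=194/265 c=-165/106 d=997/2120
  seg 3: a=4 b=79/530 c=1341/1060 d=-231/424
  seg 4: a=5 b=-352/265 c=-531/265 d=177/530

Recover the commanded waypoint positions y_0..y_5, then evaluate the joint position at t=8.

y_0=4 y_1=1 y_2=5 y_3=4 y_4=5 y_5=-3
S(8) = 10323/2120

y_0 = S_0(0) = a_0 = 4
y_1 = S_1(0) = a_1 = 1
y_2 = S_2(0) = a_2 = 5
y_3 = S_3(0) = a_3 = 4
y_4 = S_4(0) = a_4 = 5
y_5 = S_4(2) = -3
t_q=8 is in segment 3 (τ=1); S_3(τ)=10323/2120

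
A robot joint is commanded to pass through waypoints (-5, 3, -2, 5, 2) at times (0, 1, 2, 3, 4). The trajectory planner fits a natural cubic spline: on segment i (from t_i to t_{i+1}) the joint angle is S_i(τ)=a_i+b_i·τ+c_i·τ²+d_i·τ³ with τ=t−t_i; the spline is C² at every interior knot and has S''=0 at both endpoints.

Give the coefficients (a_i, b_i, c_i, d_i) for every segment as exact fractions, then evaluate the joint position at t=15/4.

  seg 0: a=-5 b=701/56 c=0 d=-253/56
  seg 1: a=3 b=-29/28 c=-759/56 d=537/56
  seg 2: a=-2 b=5/8 c=213/14 d=-495/56
  seg 3: a=5 b=127/28 c=-633/56 d=211/56
S(15/4) = 13021/3584

Δ: Δ0=8, Δ1=-5, Δ2=7, Δ3=-3
row 1: diag=4, rhs=-78; c'=1/4, d'=-39/2
row 2: denom=4−1·1/4=15/4; d'=(72−1·-39/2)/(15/4)=122/5
row 3: denom=4−1·4/15=56/15; d'=(-60−1·122/5)/(56/15)=-633/28
back: M3=-633/28
back: M2=122/5−4/15·-633/28=213/7
back: M1=-39/2−1/4·213/7=-759/28
M: M0=0, M1=-759/28, M2=213/7, M3=-633/28, M4=0
seg 0: a=-5, c=M0/2=0, d=(M1−M0)/(6·1)=-253/56, b=Δ0−h0·(2M0+M1)/6=701/56
seg 1: a=3, c=M1/2=-759/56, d=(M2−M1)/(6·1)=537/56, b=Δ1−h1·(2M1+M2)/6=-29/28
seg 2: a=-2, c=M2/2=213/14, d=(M3−M2)/(6·1)=-495/56, b=Δ2−h2·(2M2+M3)/6=5/8
seg 3: a=5, c=M3/2=-633/56, d=(M4−M3)/(6·1)=211/56, b=Δ3−h3·(2M3+M4)/6=127/28
t_q=15/4 → seg 3, τ=3/4; S=5+127/28·τ+-633/56·τ²+211/56·τ³=13021/3584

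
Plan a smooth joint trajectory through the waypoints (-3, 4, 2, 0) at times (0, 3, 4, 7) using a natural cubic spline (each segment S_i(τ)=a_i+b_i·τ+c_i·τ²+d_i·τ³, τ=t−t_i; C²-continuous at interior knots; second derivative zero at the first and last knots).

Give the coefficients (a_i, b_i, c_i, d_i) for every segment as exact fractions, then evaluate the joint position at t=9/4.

  seg 0: a=-3 b=85/21 c=0 d=-4/21
  seg 1: a=4 b=-23/21 c=-12/7 d=17/21
  seg 2: a=2 b=-44/21 c=5/7 d=-5/63
S(9/4) = 63/16

Δ: Δ0=7/3, Δ1=-2, Δ2=-2/3
row 1: diag=8, rhs=-26; c'=1/8, d'=-13/4
row 2: denom=8−1·1/8=63/8; d'=(8−1·-13/4)/(63/8)=10/7
back: M2=10/7
back: M1=-13/4−1/8·10/7=-24/7
M: M0=0, M1=-24/7, M2=10/7, M3=0
seg 0: a=-3, c=M0/2=0, d=(M1−M0)/(6·3)=-4/21, b=Δ0−h0·(2M0+M1)/6=85/21
seg 1: a=4, c=M1/2=-12/7, d=(M2−M1)/(6·1)=17/21, b=Δ1−h1·(2M1+M2)/6=-23/21
seg 2: a=2, c=M2/2=5/7, d=(M3−M2)/(6·3)=-5/63, b=Δ2−h2·(2M2+M3)/6=-44/21
t_q=9/4 → seg 0, τ=9/4; S=-3+85/21·τ+0·τ²+-4/21·τ³=63/16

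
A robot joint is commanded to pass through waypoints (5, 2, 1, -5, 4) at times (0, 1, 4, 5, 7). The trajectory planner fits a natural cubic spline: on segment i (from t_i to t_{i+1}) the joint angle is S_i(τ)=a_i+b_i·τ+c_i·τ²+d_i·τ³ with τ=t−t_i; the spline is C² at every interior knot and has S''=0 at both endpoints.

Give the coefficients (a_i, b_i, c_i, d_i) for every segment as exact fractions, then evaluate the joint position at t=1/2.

Δ: Δ0=-3, Δ1=-1/3, Δ2=-6, Δ3=9/2
row 1: diag=8, rhs=16; c'=3/8, d'=2
row 2: denom=8−3·3/8=55/8; d'=(-34−3·2)/(55/8)=-64/11
row 3: denom=6−1·8/55=322/55; d'=(63−1·-64/11)/(322/55)=3785/322
back: M3=3785/322
back: M2=-64/11−8/55·3785/322=-1212/161
back: M1=2−3/8·-1212/161=1553/322
M: M0=0, M1=1553/322, M2=-1212/161, M3=3785/322, M4=0
seg 0: a=5, c=M0/2=0, d=(M1−M0)/(6·1)=1553/1932, b=Δ0−h0·(2M0+M1)/6=-7349/1932
seg 1: a=2, c=M1/2=1553/644, d=(M2−M1)/(6·3)=-3977/5796, b=Δ1−h1·(2M1+M2)/6=-1345/966
seg 2: a=1, c=M2/2=-606/161, d=(M3−M2)/(6·1)=887/276, b=Δ2−h2·(2M2+M3)/6=-10529/1932
seg 3: a=-5, c=M3/2=3785/644, d=(M4−M3)/(6·2)=-3785/3864, b=Δ3−h3·(2M3+M4)/6=-3223/966
t_q=1/2 → seg 0, τ=1/2; S=5+-7349/1932·τ+0·τ²+1553/1932·τ³=16479/5152

  seg 0: a=5 b=-7349/1932 c=0 d=1553/1932
  seg 1: a=2 b=-1345/966 c=1553/644 d=-3977/5796
  seg 2: a=1 b=-10529/1932 c=-606/161 d=887/276
  seg 3: a=-5 b=-3223/966 c=3785/644 d=-3785/3864
S(1/2) = 16479/5152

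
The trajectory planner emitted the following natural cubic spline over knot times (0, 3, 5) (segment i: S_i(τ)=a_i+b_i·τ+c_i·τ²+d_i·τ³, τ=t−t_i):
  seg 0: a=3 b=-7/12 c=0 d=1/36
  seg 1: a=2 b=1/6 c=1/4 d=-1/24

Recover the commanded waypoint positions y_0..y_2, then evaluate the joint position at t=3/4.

y_0 = S_0(0) = a_0 = 3
y_1 = S_1(0) = a_1 = 2
y_2 = S_1(2) = 3
t_q=3/4 is in segment 0 (τ=3/4); S_0(τ)=659/256

y_0=3 y_1=2 y_2=3
S(3/4) = 659/256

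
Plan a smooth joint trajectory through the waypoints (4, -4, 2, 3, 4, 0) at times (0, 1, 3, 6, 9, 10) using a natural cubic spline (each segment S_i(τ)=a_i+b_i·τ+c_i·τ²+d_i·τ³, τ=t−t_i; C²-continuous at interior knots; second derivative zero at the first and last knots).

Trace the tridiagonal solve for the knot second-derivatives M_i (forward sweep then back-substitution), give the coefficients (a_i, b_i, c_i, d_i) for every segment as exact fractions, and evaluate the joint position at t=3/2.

  seg 0: a=4 b=-1121/111 c=0 d=233/111
  seg 1: a=-4 b=-422/111 c=233/37 d=-643/444
  seg 2: a=2 b=445/111 c=-177/74 d=7/18
  seg 3: a=3 b=35/222 c=41/37 d=-233/666
  seg 4: a=4 b=-293/111 c=-151/74 d=151/222
S(3/2) = -5337/1184

Δ: Δ0=-8, Δ1=3, Δ2=1/3, Δ3=1/3, Δ4=-4
row 1: diag=6, rhs=66; c'=1/3, d'=11
row 2: denom=10−2·1/3=28/3; d'=(-16−2·11)/(28/3)=-57/14
row 3: denom=12−3·9/28=309/28; d'=(0−3·-57/14)/(309/28)=114/103
row 4: denom=8−3·28/103=740/103; d'=(-26−3·114/103)/(740/103)=-151/37
back: M4=-151/37
back: M3=114/103−28/103·-151/37=82/37
back: M2=-57/14−9/28·82/37=-177/37
back: M1=11−1/3·-177/37=466/37
M: M0=0, M1=466/37, M2=-177/37, M3=82/37, M4=-151/37, M5=0
seg 0: a=4, c=M0/2=0, d=(M1−M0)/(6·1)=233/111, b=Δ0−h0·(2M0+M1)/6=-1121/111
seg 1: a=-4, c=M1/2=233/37, d=(M2−M1)/(6·2)=-643/444, b=Δ1−h1·(2M1+M2)/6=-422/111
seg 2: a=2, c=M2/2=-177/74, d=(M3−M2)/(6·3)=7/18, b=Δ2−h2·(2M2+M3)/6=445/111
seg 3: a=3, c=M3/2=41/37, d=(M4−M3)/(6·3)=-233/666, b=Δ3−h3·(2M3+M4)/6=35/222
seg 4: a=4, c=M4/2=-151/74, d=(M5−M4)/(6·1)=151/222, b=Δ4−h4·(2M4+M5)/6=-293/111
t_q=3/2 → seg 1, τ=1/2; S=-4+-422/111·τ+233/37·τ²+-643/444·τ³=-5337/1184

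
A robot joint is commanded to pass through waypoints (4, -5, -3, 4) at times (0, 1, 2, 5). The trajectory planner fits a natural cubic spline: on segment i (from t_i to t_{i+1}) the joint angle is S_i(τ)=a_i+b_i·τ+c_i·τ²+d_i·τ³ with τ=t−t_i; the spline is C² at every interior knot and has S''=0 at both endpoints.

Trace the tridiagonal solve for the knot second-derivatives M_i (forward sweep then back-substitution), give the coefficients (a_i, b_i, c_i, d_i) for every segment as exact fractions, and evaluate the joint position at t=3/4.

  seg 0: a=4 b=-1100/93 c=0 d=263/93
  seg 1: a=-5 b=-311/93 c=263/31 d=-292/93
  seg 2: a=-3 b=391/93 c=-29/31 d=29/279
S(3/4) = -7297/1984

Δ: Δ0=-9, Δ1=2, Δ2=7/3
row 1: diag=4, rhs=66; c'=1/4, d'=33/2
row 2: denom=8−1·1/4=31/4; d'=(2−1·33/2)/(31/4)=-58/31
back: M2=-58/31
back: M1=33/2−1/4·-58/31=526/31
M: M0=0, M1=526/31, M2=-58/31, M3=0
seg 0: a=4, c=M0/2=0, d=(M1−M0)/(6·1)=263/93, b=Δ0−h0·(2M0+M1)/6=-1100/93
seg 1: a=-5, c=M1/2=263/31, d=(M2−M1)/(6·1)=-292/93, b=Δ1−h1·(2M1+M2)/6=-311/93
seg 2: a=-3, c=M2/2=-29/31, d=(M3−M2)/(6·3)=29/279, b=Δ2−h2·(2M2+M3)/6=391/93
t_q=3/4 → seg 0, τ=3/4; S=4+-1100/93·τ+0·τ²+263/93·τ³=-7297/1984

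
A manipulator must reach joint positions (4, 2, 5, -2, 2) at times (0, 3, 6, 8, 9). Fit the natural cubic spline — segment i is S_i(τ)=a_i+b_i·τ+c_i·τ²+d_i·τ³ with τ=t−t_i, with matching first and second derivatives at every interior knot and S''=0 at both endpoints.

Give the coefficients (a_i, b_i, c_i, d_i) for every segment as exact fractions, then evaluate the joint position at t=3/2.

  seg 0: a=4 b=-535/309 c=0 d=329/2781
  seg 1: a=2 b=452/309 c=329/309 d=-1130/2781
  seg 2: a=5 b=-964/309 c=-267/103 d=2969/2472
  seg 3: a=-2 b=571/618 c=1901/412 d=-1901/1236
S(3/2) = 1485/824

Δ: Δ0=-2/3, Δ1=1, Δ2=-7/2, Δ3=4
row 1: diag=12, rhs=10; c'=1/4, d'=5/6
row 2: denom=10−3·1/4=37/4; d'=(-27−3·5/6)/(37/4)=-118/37
row 3: denom=6−2·8/37=206/37; d'=(45−2·-118/37)/(206/37)=1901/206
back: M3=1901/206
back: M2=-118/37−8/37·1901/206=-534/103
back: M1=5/6−1/4·-534/103=658/309
M: M0=0, M1=658/309, M2=-534/103, M3=1901/206, M4=0
seg 0: a=4, c=M0/2=0, d=(M1−M0)/(6·3)=329/2781, b=Δ0−h0·(2M0+M1)/6=-535/309
seg 1: a=2, c=M1/2=329/309, d=(M2−M1)/(6·3)=-1130/2781, b=Δ1−h1·(2M1+M2)/6=452/309
seg 2: a=5, c=M2/2=-267/103, d=(M3−M2)/(6·2)=2969/2472, b=Δ2−h2·(2M2+M3)/6=-964/309
seg 3: a=-2, c=M3/2=1901/412, d=(M4−M3)/(6·1)=-1901/1236, b=Δ3−h3·(2M3+M4)/6=571/618
t_q=3/2 → seg 0, τ=3/2; S=4+-535/309·τ+0·τ²+329/2781·τ³=1485/824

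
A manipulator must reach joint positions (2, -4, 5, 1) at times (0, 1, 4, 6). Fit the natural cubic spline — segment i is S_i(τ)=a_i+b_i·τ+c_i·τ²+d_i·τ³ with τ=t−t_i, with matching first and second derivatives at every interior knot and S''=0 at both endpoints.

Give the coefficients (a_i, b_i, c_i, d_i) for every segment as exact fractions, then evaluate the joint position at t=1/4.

  seg 0: a=2 b=-531/71 c=0 d=105/71
  seg 1: a=-4 b=-216/71 c=315/71 d=-172/213
  seg 2: a=5 b=126/71 c=-201/71 d=67/142
S(1/4) = 697/4544

Δ: Δ0=-6, Δ1=3, Δ2=-2
row 1: diag=8, rhs=54; c'=3/8, d'=27/4
row 2: denom=10−3·3/8=71/8; d'=(-30−3·27/4)/(71/8)=-402/71
back: M2=-402/71
back: M1=27/4−3/8·-402/71=630/71
M: M0=0, M1=630/71, M2=-402/71, M3=0
seg 0: a=2, c=M0/2=0, d=(M1−M0)/(6·1)=105/71, b=Δ0−h0·(2M0+M1)/6=-531/71
seg 1: a=-4, c=M1/2=315/71, d=(M2−M1)/(6·3)=-172/213, b=Δ1−h1·(2M1+M2)/6=-216/71
seg 2: a=5, c=M2/2=-201/71, d=(M3−M2)/(6·2)=67/142, b=Δ2−h2·(2M2+M3)/6=126/71
t_q=1/4 → seg 0, τ=1/4; S=2+-531/71·τ+0·τ²+105/71·τ³=697/4544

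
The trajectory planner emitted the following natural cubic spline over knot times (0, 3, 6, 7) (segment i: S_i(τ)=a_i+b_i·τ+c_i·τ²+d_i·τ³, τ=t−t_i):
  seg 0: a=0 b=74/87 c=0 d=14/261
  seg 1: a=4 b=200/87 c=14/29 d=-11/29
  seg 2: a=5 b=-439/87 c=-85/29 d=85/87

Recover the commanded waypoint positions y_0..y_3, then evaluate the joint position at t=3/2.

y_0 = S_0(0) = a_0 = 0
y_1 = S_1(0) = a_1 = 4
y_2 = S_2(0) = a_2 = 5
y_3 = S_2(1) = -2
t_q=3/2 is in segment 0 (τ=3/2); S_0(τ)=169/116

y_0=0 y_1=4 y_2=5 y_3=-2
S(3/2) = 169/116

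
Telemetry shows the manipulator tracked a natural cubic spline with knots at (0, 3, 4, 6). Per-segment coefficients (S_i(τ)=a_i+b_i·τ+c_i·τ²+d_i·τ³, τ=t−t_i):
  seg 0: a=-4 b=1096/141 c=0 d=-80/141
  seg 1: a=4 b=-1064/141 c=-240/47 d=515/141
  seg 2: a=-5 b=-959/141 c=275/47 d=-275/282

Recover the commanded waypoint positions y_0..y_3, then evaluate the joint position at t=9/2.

y_0=-4 y_1=4 y_2=-5 y_3=-3
S(9/2) = -5309/752

y_0 = S_0(0) = a_0 = -4
y_1 = S_1(0) = a_1 = 4
y_2 = S_2(0) = a_2 = -5
y_3 = S_2(2) = -3
t_q=9/2 is in segment 2 (τ=1/2); S_2(τ)=-5309/752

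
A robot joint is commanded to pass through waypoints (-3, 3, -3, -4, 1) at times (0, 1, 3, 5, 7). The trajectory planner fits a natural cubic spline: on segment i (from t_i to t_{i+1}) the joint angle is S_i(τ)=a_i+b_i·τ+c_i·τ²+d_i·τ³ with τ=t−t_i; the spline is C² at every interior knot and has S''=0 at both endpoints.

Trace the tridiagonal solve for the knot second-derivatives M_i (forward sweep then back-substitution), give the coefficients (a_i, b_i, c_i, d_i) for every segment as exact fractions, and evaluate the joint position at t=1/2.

  seg 0: a=-3 b=317/41 c=0 d=-71/41
  seg 1: a=3 b=104/41 c=-213/41 d=199/164
  seg 2: a=-3 b=-151/41 c=171/82 d=-81/328
  seg 3: a=-4 b=139/82 c=99/164 d=-33/328
S(1/2) = 213/328

Δ: Δ0=6, Δ1=-3, Δ2=-1/2, Δ3=5/2
row 1: diag=6, rhs=-54; c'=1/3, d'=-9
row 2: denom=8−2·1/3=22/3; d'=(15−2·-9)/(22/3)=9/2
row 3: denom=8−2·3/11=82/11; d'=(18−2·9/2)/(82/11)=99/82
back: M3=99/82
back: M2=9/2−3/11·99/82=171/41
back: M1=-9−1/3·171/41=-426/41
M: M0=0, M1=-426/41, M2=171/41, M3=99/82, M4=0
seg 0: a=-3, c=M0/2=0, d=(M1−M0)/(6·1)=-71/41, b=Δ0−h0·(2M0+M1)/6=317/41
seg 1: a=3, c=M1/2=-213/41, d=(M2−M1)/(6·2)=199/164, b=Δ1−h1·(2M1+M2)/6=104/41
seg 2: a=-3, c=M2/2=171/82, d=(M3−M2)/(6·2)=-81/328, b=Δ2−h2·(2M2+M3)/6=-151/41
seg 3: a=-4, c=M3/2=99/164, d=(M4−M3)/(6·2)=-33/328, b=Δ3−h3·(2M3+M4)/6=139/82
t_q=1/2 → seg 0, τ=1/2; S=-3+317/41·τ+0·τ²+-71/41·τ³=213/328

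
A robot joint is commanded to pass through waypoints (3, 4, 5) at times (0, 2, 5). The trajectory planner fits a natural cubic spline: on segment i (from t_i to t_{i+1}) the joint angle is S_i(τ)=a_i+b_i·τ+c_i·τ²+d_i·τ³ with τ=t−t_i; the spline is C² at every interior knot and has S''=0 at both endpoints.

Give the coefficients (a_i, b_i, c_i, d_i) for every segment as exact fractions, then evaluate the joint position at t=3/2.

  seg 0: a=3 b=8/15 c=0 d=-1/120
  seg 1: a=4 b=13/30 c=-1/20 d=1/180
S(3/2) = 1207/320

Δ: Δ0=1/2, Δ1=1/3
row 1: diag=10, rhs=-1; c'=3/10, d'=-1/10
back: M1=-1/10
M: M0=0, M1=-1/10, M2=0
seg 0: a=3, c=M0/2=0, d=(M1−M0)/(6·2)=-1/120, b=Δ0−h0·(2M0+M1)/6=8/15
seg 1: a=4, c=M1/2=-1/20, d=(M2−M1)/(6·3)=1/180, b=Δ1−h1·(2M1+M2)/6=13/30
t_q=3/2 → seg 0, τ=3/2; S=3+8/15·τ+0·τ²+-1/120·τ³=1207/320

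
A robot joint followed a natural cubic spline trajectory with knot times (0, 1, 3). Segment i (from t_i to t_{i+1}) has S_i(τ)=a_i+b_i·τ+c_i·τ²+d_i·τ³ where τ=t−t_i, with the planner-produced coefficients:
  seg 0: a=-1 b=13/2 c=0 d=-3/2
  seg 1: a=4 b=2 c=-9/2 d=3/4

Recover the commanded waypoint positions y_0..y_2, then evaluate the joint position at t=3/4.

y_0=-1 y_1=4 y_2=-4
S(3/4) = 415/128

y_0 = S_0(0) = a_0 = -1
y_1 = S_1(0) = a_1 = 4
y_2 = S_1(2) = -4
t_q=3/4 is in segment 0 (τ=3/4); S_0(τ)=415/128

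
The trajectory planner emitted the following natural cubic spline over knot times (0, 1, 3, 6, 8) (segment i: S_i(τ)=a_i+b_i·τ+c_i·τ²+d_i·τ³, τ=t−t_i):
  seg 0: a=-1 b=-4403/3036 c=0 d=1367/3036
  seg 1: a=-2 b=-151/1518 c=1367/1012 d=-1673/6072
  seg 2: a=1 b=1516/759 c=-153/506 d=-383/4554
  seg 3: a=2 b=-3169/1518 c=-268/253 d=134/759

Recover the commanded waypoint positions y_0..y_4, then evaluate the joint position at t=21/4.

y_0 = S_0(0) = a_0 = -1
y_1 = S_1(0) = a_1 = -2
y_2 = S_2(0) = a_2 = 1
y_3 = S_3(0) = a_3 = 2
y_4 = S_3(2) = -5
t_q=21/4 is in segment 2 (τ=9/4); S_2(τ)=97325/32384

y_0=-1 y_1=-2 y_2=1 y_3=2 y_4=-5
S(21/4) = 97325/32384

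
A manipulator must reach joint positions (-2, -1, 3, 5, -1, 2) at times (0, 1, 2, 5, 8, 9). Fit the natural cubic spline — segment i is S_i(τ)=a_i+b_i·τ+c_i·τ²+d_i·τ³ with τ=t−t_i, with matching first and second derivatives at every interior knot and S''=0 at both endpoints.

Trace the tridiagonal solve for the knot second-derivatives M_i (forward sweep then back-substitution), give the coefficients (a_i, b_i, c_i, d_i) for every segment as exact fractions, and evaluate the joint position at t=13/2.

Δ: Δ0=1, Δ1=4, Δ2=2/3, Δ3=-2, Δ4=3
row 1: diag=4, rhs=18; c'=1/4, d'=9/2
row 2: denom=8−1·1/4=31/4; d'=(-20−1·9/2)/(31/4)=-98/31
row 3: denom=12−3·12/31=336/31; d'=(-16−3·-98/31)/(336/31)=-101/168
row 4: denom=8−3·31/112=803/112; d'=(30−3·-101/168)/(803/112)=3562/803
back: M4=3562/803
back: M3=-101/168−31/112·3562/803=-4406/2409
back: M2=-98/31−12/31·-4406/2409=-1970/803
back: M1=9/2−1/4·-1970/803=4106/803
M: M0=0, M1=4106/803, M2=-1970/803, M3=-4406/2409, M4=3562/803, M5=0
seg 0: a=-2, c=M0/2=0, d=(M1−M0)/(6·1)=2053/2409, b=Δ0−h0·(2M0+M1)/6=356/2409
seg 1: a=-1, c=M1/2=2053/803, d=(M2−M1)/(6·1)=-3038/2409, b=Δ1−h1·(2M1+M2)/6=6515/2409
seg 2: a=3, c=M2/2=-985/803, d=(M3−M2)/(6·3)=752/21681, b=Δ2−h2·(2M2+M3)/6=9719/2409
seg 3: a=5, c=M3/2=-2203/2409, d=(M4−M3)/(6·3)=686/1971, b=Δ3−h3·(2M3+M4)/6=-5755/2409
seg 4: a=-1, c=M4/2=1781/803, d=(M5−M4)/(6·1)=-1781/2409, b=Δ4−h4·(2M4+M5)/6=3665/2409
t_q=13/2 → seg 3, τ=3/2; S=5+-5755/2409·τ+-2203/2409·τ²+686/1971·τ³=857/1606

  seg 0: a=-2 b=356/2409 c=0 d=2053/2409
  seg 1: a=-1 b=6515/2409 c=2053/803 d=-3038/2409
  seg 2: a=3 b=9719/2409 c=-985/803 d=752/21681
  seg 3: a=5 b=-5755/2409 c=-2203/2409 d=686/1971
  seg 4: a=-1 b=3665/2409 c=1781/803 d=-1781/2409
S(13/2) = 857/1606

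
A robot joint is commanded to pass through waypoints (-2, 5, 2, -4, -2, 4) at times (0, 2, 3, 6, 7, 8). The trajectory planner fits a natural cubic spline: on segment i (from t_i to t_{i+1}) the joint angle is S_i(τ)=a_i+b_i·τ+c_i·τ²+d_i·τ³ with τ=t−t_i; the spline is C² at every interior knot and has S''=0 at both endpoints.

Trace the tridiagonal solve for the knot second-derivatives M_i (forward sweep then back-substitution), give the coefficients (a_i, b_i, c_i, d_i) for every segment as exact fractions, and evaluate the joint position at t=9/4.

Δ: Δ0=7/2, Δ1=-3, Δ2=-2, Δ3=2, Δ4=6
row 1: diag=6, rhs=-39; c'=1/6, d'=-13/2
row 2: denom=8−1·1/6=47/6; d'=(6−1·-13/2)/(47/6)=75/47
row 3: denom=8−3·18/47=322/47; d'=(24−3·75/47)/(322/47)=129/46
row 4: denom=4−1·47/322=1241/322; d'=(24−1·129/46)/(1241/322)=6825/1241
back: M4=6825/1241
back: M3=129/46−47/322·6825/1241=2484/1241
back: M2=75/47−18/47·2484/1241=1029/1241
back: M1=-13/2−1/6·1029/1241=-8238/1241
M: M0=0, M1=-8238/1241, M2=1029/1241, M3=2484/1241, M4=6825/1241, M5=0
seg 0: a=-2, c=M0/2=0, d=(M1−M0)/(6·2)=-1373/2482, b=Δ0−h0·(2M0+M1)/6=14179/2482
seg 1: a=5, c=M1/2=-4119/1241, d=(M2−M1)/(6·1)=3089/2482, b=Δ1−h1·(2M1+M2)/6=-2297/2482
seg 2: a=2, c=M2/2=1029/2482, d=(M3−M2)/(6·3)=485/7446, b=Δ2−h2·(2M2+M3)/6=-4753/1241
seg 3: a=-4, c=M3/2=1242/1241, d=(M4−M3)/(6·1)=1447/2482, b=Δ3−h3·(2M3+M4)/6=1033/2482
seg 4: a=-2, c=M4/2=6825/2482, d=(M5−M4)/(6·1)=-2275/2482, b=Δ4−h4·(2M4+M5)/6=5171/1241
t_q=9/4 → seg 1, τ=1/4; S=5+-2297/2482·τ+-4119/1241·τ²+3089/2482·τ³=727625/158848

  seg 0: a=-2 b=14179/2482 c=0 d=-1373/2482
  seg 1: a=5 b=-2297/2482 c=-4119/1241 d=3089/2482
  seg 2: a=2 b=-4753/1241 c=1029/2482 d=485/7446
  seg 3: a=-4 b=1033/2482 c=1242/1241 d=1447/2482
  seg 4: a=-2 b=5171/1241 c=6825/2482 d=-2275/2482
S(9/4) = 727625/158848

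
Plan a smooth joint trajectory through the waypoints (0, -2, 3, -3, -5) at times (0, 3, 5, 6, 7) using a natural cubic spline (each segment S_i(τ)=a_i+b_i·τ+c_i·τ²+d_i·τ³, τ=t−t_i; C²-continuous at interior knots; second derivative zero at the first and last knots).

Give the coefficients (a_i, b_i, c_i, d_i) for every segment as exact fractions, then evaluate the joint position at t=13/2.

  seg 0: a=0 b=-3535/1284 c=0 d=893/3852
  seg 1: a=-2 b=2251/642 c=893/428 d=-3325/2568
  seg 2: a=3 b=-1183/321 c=-608/107 d=1081/321
  seg 3: a=-3 b=-1588/321 c=473/107 d=-473/321
S(13/2) = -3897/856

Δ: Δ0=-2/3, Δ1=5/2, Δ2=-6, Δ3=-2
row 1: diag=10, rhs=19; c'=1/5, d'=19/10
row 2: denom=6−2·1/5=28/5; d'=(-51−2·19/10)/(28/5)=-137/14
row 3: denom=4−1·5/28=107/28; d'=(24−1·-137/14)/(107/28)=946/107
back: M3=946/107
back: M2=-137/14−5/28·946/107=-1216/107
back: M1=19/10−1/5·-1216/107=893/214
M: M0=0, M1=893/214, M2=-1216/107, M3=946/107, M4=0
seg 0: a=0, c=M0/2=0, d=(M1−M0)/(6·3)=893/3852, b=Δ0−h0·(2M0+M1)/6=-3535/1284
seg 1: a=-2, c=M1/2=893/428, d=(M2−M1)/(6·2)=-3325/2568, b=Δ1−h1·(2M1+M2)/6=2251/642
seg 2: a=3, c=M2/2=-608/107, d=(M3−M2)/(6·1)=1081/321, b=Δ2−h2·(2M2+M3)/6=-1183/321
seg 3: a=-3, c=M3/2=473/107, d=(M4−M3)/(6·1)=-473/321, b=Δ3−h3·(2M3+M4)/6=-1588/321
t_q=13/2 → seg 3, τ=1/2; S=-3+-1588/321·τ+473/107·τ²+-473/321·τ³=-3897/856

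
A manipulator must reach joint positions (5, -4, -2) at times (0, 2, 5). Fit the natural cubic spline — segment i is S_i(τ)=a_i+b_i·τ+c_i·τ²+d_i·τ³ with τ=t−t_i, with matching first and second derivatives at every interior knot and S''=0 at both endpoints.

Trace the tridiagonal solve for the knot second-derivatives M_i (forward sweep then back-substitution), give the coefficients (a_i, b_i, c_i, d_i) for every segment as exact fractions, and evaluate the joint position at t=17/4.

Δ: Δ0=-9/2, Δ1=2/3
row 1: diag=10, rhs=31; c'=3/10, d'=31/10
back: M1=31/10
M: M0=0, M1=31/10, M2=0
seg 0: a=5, c=M0/2=0, d=(M1−M0)/(6·2)=31/120, b=Δ0−h0·(2M0+M1)/6=-83/15
seg 1: a=-4, c=M1/2=31/20, d=(M2−M1)/(6·3)=-31/180, b=Δ1−h1·(2M1+M2)/6=-73/30
t_q=17/4 → seg 1, τ=9/4; S=-4+-73/30·τ+31/20·τ²+-31/180·τ³=-919/256

  seg 0: a=5 b=-83/15 c=0 d=31/120
  seg 1: a=-4 b=-73/30 c=31/20 d=-31/180
S(17/4) = -919/256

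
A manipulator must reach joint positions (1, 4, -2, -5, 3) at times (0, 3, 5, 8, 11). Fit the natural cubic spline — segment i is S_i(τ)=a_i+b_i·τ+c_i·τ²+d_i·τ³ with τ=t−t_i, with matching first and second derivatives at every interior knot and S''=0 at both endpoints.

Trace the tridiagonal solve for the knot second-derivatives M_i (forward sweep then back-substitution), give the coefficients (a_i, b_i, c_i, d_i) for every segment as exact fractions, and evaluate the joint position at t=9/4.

  seg 0: a=1 b=412/177 c=0 d=-235/1593
  seg 1: a=4 b=-293/177 c=-235/177 d=58/177
  seg 2: a=-2 b=-179/59 c=113/177 d=7/531
  seg 3: a=-5 b=68/59 c=134/177 d=-134/1593
S(9/4) = 17207/3776

Δ: Δ0=1, Δ1=-3, Δ2=-1, Δ3=8/3
row 1: diag=10, rhs=-24; c'=1/5, d'=-12/5
row 2: denom=10−2·1/5=48/5; d'=(12−2·-12/5)/(48/5)=7/4
row 3: denom=12−3·5/16=177/16; d'=(22−3·7/4)/(177/16)=268/177
back: M3=268/177
back: M2=7/4−5/16·268/177=226/177
back: M1=-12/5−1/5·226/177=-470/177
M: M0=0, M1=-470/177, M2=226/177, M3=268/177, M4=0
seg 0: a=1, c=M0/2=0, d=(M1−M0)/(6·3)=-235/1593, b=Δ0−h0·(2M0+M1)/6=412/177
seg 1: a=4, c=M1/2=-235/177, d=(M2−M1)/(6·2)=58/177, b=Δ1−h1·(2M1+M2)/6=-293/177
seg 2: a=-2, c=M2/2=113/177, d=(M3−M2)/(6·3)=7/531, b=Δ2−h2·(2M2+M3)/6=-179/59
seg 3: a=-5, c=M3/2=134/177, d=(M4−M3)/(6·3)=-134/1593, b=Δ3−h3·(2M3+M4)/6=68/59
t_q=9/4 → seg 0, τ=9/4; S=1+412/177·τ+0·τ²+-235/1593·τ³=17207/3776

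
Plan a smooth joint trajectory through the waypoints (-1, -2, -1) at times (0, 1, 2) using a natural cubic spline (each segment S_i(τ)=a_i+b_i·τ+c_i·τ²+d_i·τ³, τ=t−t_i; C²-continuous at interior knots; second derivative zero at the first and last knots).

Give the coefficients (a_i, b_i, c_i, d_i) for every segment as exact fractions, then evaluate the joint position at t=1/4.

Δ: Δ0=-1, Δ1=1
row 1: diag=4, rhs=12; c'=1/4, d'=3
back: M1=3
M: M0=0, M1=3, M2=0
seg 0: a=-1, c=M0/2=0, d=(M1−M0)/(6·1)=1/2, b=Δ0−h0·(2M0+M1)/6=-3/2
seg 1: a=-2, c=M1/2=3/2, d=(M2−M1)/(6·1)=-1/2, b=Δ1−h1·(2M1+M2)/6=0
t_q=1/4 → seg 0, τ=1/4; S=-1+-3/2·τ+0·τ²+1/2·τ³=-175/128

  seg 0: a=-1 b=-3/2 c=0 d=1/2
  seg 1: a=-2 b=0 c=3/2 d=-1/2
S(1/4) = -175/128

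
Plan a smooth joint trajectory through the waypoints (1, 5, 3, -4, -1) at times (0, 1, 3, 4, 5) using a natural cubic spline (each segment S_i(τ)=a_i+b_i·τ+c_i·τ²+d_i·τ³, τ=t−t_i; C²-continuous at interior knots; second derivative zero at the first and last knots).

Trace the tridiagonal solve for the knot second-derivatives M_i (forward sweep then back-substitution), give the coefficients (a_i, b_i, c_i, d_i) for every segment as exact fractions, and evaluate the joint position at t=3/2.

  seg 0: a=1 b=535/122 c=0 d=-47/122
  seg 1: a=5 b=197/61 c=-141/122 d=-117/244
  seg 2: a=3 b=-436/61 c=-246/61 d=255/61
  seg 3: a=-4 b=-163/61 c=519/61 d=-173/61
S(3/2) = 12231/1952

Δ: Δ0=4, Δ1=-1, Δ2=-7, Δ3=3
row 1: diag=6, rhs=-30; c'=1/3, d'=-5
row 2: denom=6−2·1/3=16/3; d'=(-36−2·-5)/(16/3)=-39/8
row 3: denom=4−1·3/16=61/16; d'=(60−1·-39/8)/(61/16)=1038/61
back: M3=1038/61
back: M2=-39/8−3/16·1038/61=-492/61
back: M1=-5−1/3·-492/61=-141/61
M: M0=0, M1=-141/61, M2=-492/61, M3=1038/61, M4=0
seg 0: a=1, c=M0/2=0, d=(M1−M0)/(6·1)=-47/122, b=Δ0−h0·(2M0+M1)/6=535/122
seg 1: a=5, c=M1/2=-141/122, d=(M2−M1)/(6·2)=-117/244, b=Δ1−h1·(2M1+M2)/6=197/61
seg 2: a=3, c=M2/2=-246/61, d=(M3−M2)/(6·1)=255/61, b=Δ2−h2·(2M2+M3)/6=-436/61
seg 3: a=-4, c=M3/2=519/61, d=(M4−M3)/(6·1)=-173/61, b=Δ3−h3·(2M3+M4)/6=-163/61
t_q=3/2 → seg 1, τ=1/2; S=5+197/61·τ+-141/122·τ²+-117/244·τ³=12231/1952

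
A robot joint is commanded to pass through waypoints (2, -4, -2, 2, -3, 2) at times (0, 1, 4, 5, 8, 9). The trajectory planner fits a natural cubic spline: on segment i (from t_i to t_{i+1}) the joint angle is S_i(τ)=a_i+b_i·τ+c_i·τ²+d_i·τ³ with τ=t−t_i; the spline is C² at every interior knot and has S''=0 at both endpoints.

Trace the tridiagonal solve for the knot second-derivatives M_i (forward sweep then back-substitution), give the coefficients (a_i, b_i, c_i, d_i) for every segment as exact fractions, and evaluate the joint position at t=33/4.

Δ: Δ0=-6, Δ1=2/3, Δ2=4, Δ3=-5/3, Δ4=5
row 1: diag=8, rhs=40; c'=3/8, d'=5
row 2: denom=8−3·3/8=55/8; d'=(20−3·5)/(55/8)=8/11
row 3: denom=8−1·8/55=432/55; d'=(-34−1·8/11)/(432/55)=-955/216
row 4: denom=8−3·55/144=329/48; d'=(40−3·-955/216)/(329/48)=7670/987
back: M4=7670/987
back: M3=-955/216−55/144·7670/987=-21880/2961
back: M2=8/11−8/55·-21880/2961=5336/2961
back: M1=5−3/8·5336/2961=4268/987
M: M0=0, M1=4268/987, M2=5336/2961, M3=-21880/2961, M4=7670/987, M5=0
seg 0: a=2, c=M0/2=0, d=(M1−M0)/(6·1)=2134/2961, b=Δ0−h0·(2M0+M1)/6=-19900/2961
seg 1: a=-4, c=M1/2=2134/987, d=(M2−M1)/(6·3)=-3734/26649, b=Δ1−h1·(2M1+M2)/6=-13498/2961
seg 2: a=-2, c=M2/2=2668/2961, d=(M3−M2)/(6·1)=-72/47, b=Δ2−h2·(2M2+M3)/6=13712/2961
seg 3: a=2, c=M3/2=-10940/2961, d=(M4−M3)/(6·3)=22445/26649, b=Δ3−h3·(2M3+M4)/6=5440/2961
seg 4: a=-3, c=M4/2=3835/987, d=(M5−M4)/(6·1)=-3835/2961, b=Δ4−h4·(2M4+M5)/6=7135/2961
t_q=33/4 → seg 4, τ=1/4; S=-3+7135/2961·τ+3835/987·τ²+-3835/2961·τ³=-19627/9024

  seg 0: a=2 b=-19900/2961 c=0 d=2134/2961
  seg 1: a=-4 b=-13498/2961 c=2134/987 d=-3734/26649
  seg 2: a=-2 b=13712/2961 c=2668/2961 d=-72/47
  seg 3: a=2 b=5440/2961 c=-10940/2961 d=22445/26649
  seg 4: a=-3 b=7135/2961 c=3835/987 d=-3835/2961
S(33/4) = -19627/9024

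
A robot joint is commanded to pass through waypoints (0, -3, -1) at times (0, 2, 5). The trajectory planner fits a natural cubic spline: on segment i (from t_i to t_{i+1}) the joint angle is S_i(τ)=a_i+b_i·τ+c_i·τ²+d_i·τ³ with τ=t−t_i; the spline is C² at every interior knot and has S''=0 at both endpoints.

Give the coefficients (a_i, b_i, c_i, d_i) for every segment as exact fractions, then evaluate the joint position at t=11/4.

Δ: Δ0=-3/2, Δ1=2/3
row 1: diag=10, rhs=13; c'=3/10, d'=13/10
back: M1=13/10
M: M0=0, M1=13/10, M2=0
seg 0: a=0, c=M0/2=0, d=(M1−M0)/(6·2)=13/120, b=Δ0−h0·(2M0+M1)/6=-29/15
seg 1: a=-3, c=M1/2=13/20, d=(M2−M1)/(6·3)=-13/180, b=Δ1−h1·(2M1+M2)/6=-19/30
t_q=11/4 → seg 1, τ=3/4; S=-3+-19/30·τ+13/20·τ²+-13/180·τ³=-4019/1280

  seg 0: a=0 b=-29/15 c=0 d=13/120
  seg 1: a=-3 b=-19/30 c=13/20 d=-13/180
S(11/4) = -4019/1280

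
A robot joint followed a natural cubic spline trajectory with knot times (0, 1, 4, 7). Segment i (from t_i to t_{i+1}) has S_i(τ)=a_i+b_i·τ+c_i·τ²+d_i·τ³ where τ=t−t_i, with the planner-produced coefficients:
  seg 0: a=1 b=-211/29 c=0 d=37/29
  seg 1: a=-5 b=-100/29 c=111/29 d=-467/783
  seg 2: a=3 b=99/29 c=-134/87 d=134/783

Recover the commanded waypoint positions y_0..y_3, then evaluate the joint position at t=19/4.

y_0 = S_0(0) = a_0 = 1
y_1 = S_1(0) = a_1 = -5
y_2 = S_2(0) = a_2 = 3
y_3 = S_2(3) = 4
t_q=19/4 is in segment 2 (τ=3/4); S_2(τ)=4423/928

y_0=1 y_1=-5 y_2=3 y_3=4
S(19/4) = 4423/928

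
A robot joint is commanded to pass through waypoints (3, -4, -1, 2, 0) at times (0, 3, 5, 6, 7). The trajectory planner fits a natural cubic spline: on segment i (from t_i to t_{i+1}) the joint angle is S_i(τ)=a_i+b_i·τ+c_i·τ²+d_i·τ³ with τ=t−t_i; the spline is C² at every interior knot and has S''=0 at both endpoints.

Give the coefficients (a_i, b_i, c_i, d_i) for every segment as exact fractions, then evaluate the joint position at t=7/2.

  seg 0: a=3 b=-4187/1284 c=0 d=397/3852
  seg 1: a=-4 b=-307/642 c=397/428 d=79/2568
  seg 2: a=-1 b=1156/321 c=119/107 d=-550/321
  seg 3: a=2 b=220/321 c=-431/107 d=431/321
S(7/2) = -27415/6848

Δ: Δ0=-7/3, Δ1=3/2, Δ2=3, Δ3=-2
row 1: diag=10, rhs=23; c'=1/5, d'=23/10
row 2: denom=6−2·1/5=28/5; d'=(9−2·23/10)/(28/5)=11/14
row 3: denom=4−1·5/28=107/28; d'=(-30−1·11/14)/(107/28)=-862/107
back: M3=-862/107
back: M2=11/14−5/28·-862/107=238/107
back: M1=23/10−1/5·238/107=397/214
M: M0=0, M1=397/214, M2=238/107, M3=-862/107, M4=0
seg 0: a=3, c=M0/2=0, d=(M1−M0)/(6·3)=397/3852, b=Δ0−h0·(2M0+M1)/6=-4187/1284
seg 1: a=-4, c=M1/2=397/428, d=(M2−M1)/(6·2)=79/2568, b=Δ1−h1·(2M1+M2)/6=-307/642
seg 2: a=-1, c=M2/2=119/107, d=(M3−M2)/(6·1)=-550/321, b=Δ2−h2·(2M2+M3)/6=1156/321
seg 3: a=2, c=M3/2=-431/107, d=(M4−M3)/(6·1)=431/321, b=Δ3−h3·(2M3+M4)/6=220/321
t_q=7/2 → seg 1, τ=1/2; S=-4+-307/642·τ+397/428·τ²+79/2568·τ³=-27415/6848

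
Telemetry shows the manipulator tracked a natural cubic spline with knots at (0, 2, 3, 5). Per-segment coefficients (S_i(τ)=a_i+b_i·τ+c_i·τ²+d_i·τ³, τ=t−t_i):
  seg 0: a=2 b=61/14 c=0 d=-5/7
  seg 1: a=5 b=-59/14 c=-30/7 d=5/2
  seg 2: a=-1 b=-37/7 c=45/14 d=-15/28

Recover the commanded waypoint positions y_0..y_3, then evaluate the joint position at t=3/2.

y_0 = S_0(0) = a_0 = 2
y_1 = S_1(0) = a_1 = 5
y_2 = S_2(0) = a_2 = -1
y_3 = S_2(2) = -3
t_q=3/2 is in segment 0 (τ=3/2); S_0(τ)=49/8

y_0=2 y_1=5 y_2=-1 y_3=-3
S(3/2) = 49/8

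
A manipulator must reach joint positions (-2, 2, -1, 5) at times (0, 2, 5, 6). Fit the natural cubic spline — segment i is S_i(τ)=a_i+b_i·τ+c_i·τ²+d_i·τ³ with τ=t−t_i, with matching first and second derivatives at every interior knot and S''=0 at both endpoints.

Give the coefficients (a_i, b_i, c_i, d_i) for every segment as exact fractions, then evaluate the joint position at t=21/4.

  seg 0: a=-2 b=232/71 c=0 d=-45/142
  seg 1: a=2 b=-38/71 c=-135/71 d=124/213
  seg 2: a=-1 b=268/71 c=237/71 d=-79/71
S(21/4) = 613/4544

Δ: Δ0=2, Δ1=-1, Δ2=6
row 1: diag=10, rhs=-18; c'=3/10, d'=-9/5
row 2: denom=8−3·3/10=71/10; d'=(42−3·-9/5)/(71/10)=474/71
back: M2=474/71
back: M1=-9/5−3/10·474/71=-270/71
M: M0=0, M1=-270/71, M2=474/71, M3=0
seg 0: a=-2, c=M0/2=0, d=(M1−M0)/(6·2)=-45/142, b=Δ0−h0·(2M0+M1)/6=232/71
seg 1: a=2, c=M1/2=-135/71, d=(M2−M1)/(6·3)=124/213, b=Δ1−h1·(2M1+M2)/6=-38/71
seg 2: a=-1, c=M2/2=237/71, d=(M3−M2)/(6·1)=-79/71, b=Δ2−h2·(2M2+M3)/6=268/71
t_q=21/4 → seg 2, τ=1/4; S=-1+268/71·τ+237/71·τ²+-79/71·τ³=613/4544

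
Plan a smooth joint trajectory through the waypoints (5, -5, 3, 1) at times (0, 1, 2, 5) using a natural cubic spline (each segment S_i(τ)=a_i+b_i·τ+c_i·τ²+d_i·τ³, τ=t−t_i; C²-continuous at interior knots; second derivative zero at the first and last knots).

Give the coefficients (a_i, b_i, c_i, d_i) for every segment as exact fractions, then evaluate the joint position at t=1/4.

  seg 0: a=5 b=-1388/93 c=0 d=458/93
  seg 1: a=-5 b=-14/93 c=458/31 d=-616/93
  seg 2: a=3 b=886/93 c=-158/31 d=158/279
S(1/4) = 1335/992

Δ: Δ0=-10, Δ1=8, Δ2=-2/3
row 1: diag=4, rhs=108; c'=1/4, d'=27
row 2: denom=8−1·1/4=31/4; d'=(-52−1·27)/(31/4)=-316/31
back: M2=-316/31
back: M1=27−1/4·-316/31=916/31
M: M0=0, M1=916/31, M2=-316/31, M3=0
seg 0: a=5, c=M0/2=0, d=(M1−M0)/(6·1)=458/93, b=Δ0−h0·(2M0+M1)/6=-1388/93
seg 1: a=-5, c=M1/2=458/31, d=(M2−M1)/(6·1)=-616/93, b=Δ1−h1·(2M1+M2)/6=-14/93
seg 2: a=3, c=M2/2=-158/31, d=(M3−M2)/(6·3)=158/279, b=Δ2−h2·(2M2+M3)/6=886/93
t_q=1/4 → seg 0, τ=1/4; S=5+-1388/93·τ+0·τ²+458/93·τ³=1335/992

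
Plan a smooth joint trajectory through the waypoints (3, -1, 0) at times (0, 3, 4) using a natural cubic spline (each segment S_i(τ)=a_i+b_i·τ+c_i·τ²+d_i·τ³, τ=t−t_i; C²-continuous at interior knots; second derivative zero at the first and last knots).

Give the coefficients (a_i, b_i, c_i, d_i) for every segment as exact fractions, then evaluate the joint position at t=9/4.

Δ: Δ0=-4/3, Δ1=1
row 1: diag=8, rhs=14; c'=1/8, d'=7/4
back: M1=7/4
M: M0=0, M1=7/4, M2=0
seg 0: a=3, c=M0/2=0, d=(M1−M0)/(6·3)=7/72, b=Δ0−h0·(2M0+M1)/6=-53/24
seg 1: a=-1, c=M1/2=7/8, d=(M2−M1)/(6·1)=-7/24, b=Δ1−h1·(2M1+M2)/6=5/12
t_q=9/4 → seg 0, τ=9/4; S=3+-53/24·τ+0·τ²+7/72·τ³=-441/512

  seg 0: a=3 b=-53/24 c=0 d=7/72
  seg 1: a=-1 b=5/12 c=7/8 d=-7/24
S(9/4) = -441/512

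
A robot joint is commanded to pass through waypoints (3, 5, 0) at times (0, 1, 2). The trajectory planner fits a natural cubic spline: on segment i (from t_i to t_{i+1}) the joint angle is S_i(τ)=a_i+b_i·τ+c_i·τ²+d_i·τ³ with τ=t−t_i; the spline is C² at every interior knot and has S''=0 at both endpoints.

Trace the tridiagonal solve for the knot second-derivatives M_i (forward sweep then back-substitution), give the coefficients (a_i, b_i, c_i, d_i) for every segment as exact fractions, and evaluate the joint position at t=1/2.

Δ: Δ0=2, Δ1=-5
row 1: diag=4, rhs=-42; c'=1/4, d'=-21/2
back: M1=-21/2
M: M0=0, M1=-21/2, M2=0
seg 0: a=3, c=M0/2=0, d=(M1−M0)/(6·1)=-7/4, b=Δ0−h0·(2M0+M1)/6=15/4
seg 1: a=5, c=M1/2=-21/4, d=(M2−M1)/(6·1)=7/4, b=Δ1−h1·(2M1+M2)/6=-3/2
t_q=1/2 → seg 0, τ=1/2; S=3+15/4·τ+0·τ²+-7/4·τ³=149/32

  seg 0: a=3 b=15/4 c=0 d=-7/4
  seg 1: a=5 b=-3/2 c=-21/4 d=7/4
S(1/2) = 149/32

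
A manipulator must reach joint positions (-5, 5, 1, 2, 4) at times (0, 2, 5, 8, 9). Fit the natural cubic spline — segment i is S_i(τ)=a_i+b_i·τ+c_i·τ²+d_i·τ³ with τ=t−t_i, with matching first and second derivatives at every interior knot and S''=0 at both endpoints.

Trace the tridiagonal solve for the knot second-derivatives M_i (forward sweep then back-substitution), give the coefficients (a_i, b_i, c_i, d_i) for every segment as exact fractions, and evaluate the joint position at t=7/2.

Δ: Δ0=5, Δ1=-4/3, Δ2=1/3, Δ3=2
row 1: diag=10, rhs=-38; c'=3/10, d'=-19/5
row 2: denom=12−3·3/10=111/10; d'=(10−3·-19/5)/(111/10)=214/111
row 3: denom=8−3·10/37=266/37; d'=(10−3·214/111)/(266/37)=78/133
back: M3=78/133
back: M2=214/111−10/37·78/133=706/399
back: M1=-19/5−3/10·706/399=-576/133
M: M0=0, M1=-576/133, M2=706/399, M3=78/133, M4=0
seg 0: a=-5, c=M0/2=0, d=(M1−M0)/(6·2)=-48/133, b=Δ0−h0·(2M0+M1)/6=857/133
seg 1: a=5, c=M1/2=-288/133, d=(M2−M1)/(6·3)=1217/3591, b=Δ1−h1·(2M1+M2)/6=281/133
seg 2: a=1, c=M2/2=353/399, d=(M3−M2)/(6·3)=-236/3591, b=Δ2−h2·(2M2+M3)/6=-230/133
seg 3: a=2, c=M3/2=39/133, d=(M4−M3)/(6·1)=-13/133, b=Δ3−h3·(2M3+M4)/6=240/133
t_q=7/2 → seg 1, τ=3/2; S=5+281/133·τ+-288/133·τ²+1217/3591·τ³=675/152

  seg 0: a=-5 b=857/133 c=0 d=-48/133
  seg 1: a=5 b=281/133 c=-288/133 d=1217/3591
  seg 2: a=1 b=-230/133 c=353/399 d=-236/3591
  seg 3: a=2 b=240/133 c=39/133 d=-13/133
S(7/2) = 675/152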